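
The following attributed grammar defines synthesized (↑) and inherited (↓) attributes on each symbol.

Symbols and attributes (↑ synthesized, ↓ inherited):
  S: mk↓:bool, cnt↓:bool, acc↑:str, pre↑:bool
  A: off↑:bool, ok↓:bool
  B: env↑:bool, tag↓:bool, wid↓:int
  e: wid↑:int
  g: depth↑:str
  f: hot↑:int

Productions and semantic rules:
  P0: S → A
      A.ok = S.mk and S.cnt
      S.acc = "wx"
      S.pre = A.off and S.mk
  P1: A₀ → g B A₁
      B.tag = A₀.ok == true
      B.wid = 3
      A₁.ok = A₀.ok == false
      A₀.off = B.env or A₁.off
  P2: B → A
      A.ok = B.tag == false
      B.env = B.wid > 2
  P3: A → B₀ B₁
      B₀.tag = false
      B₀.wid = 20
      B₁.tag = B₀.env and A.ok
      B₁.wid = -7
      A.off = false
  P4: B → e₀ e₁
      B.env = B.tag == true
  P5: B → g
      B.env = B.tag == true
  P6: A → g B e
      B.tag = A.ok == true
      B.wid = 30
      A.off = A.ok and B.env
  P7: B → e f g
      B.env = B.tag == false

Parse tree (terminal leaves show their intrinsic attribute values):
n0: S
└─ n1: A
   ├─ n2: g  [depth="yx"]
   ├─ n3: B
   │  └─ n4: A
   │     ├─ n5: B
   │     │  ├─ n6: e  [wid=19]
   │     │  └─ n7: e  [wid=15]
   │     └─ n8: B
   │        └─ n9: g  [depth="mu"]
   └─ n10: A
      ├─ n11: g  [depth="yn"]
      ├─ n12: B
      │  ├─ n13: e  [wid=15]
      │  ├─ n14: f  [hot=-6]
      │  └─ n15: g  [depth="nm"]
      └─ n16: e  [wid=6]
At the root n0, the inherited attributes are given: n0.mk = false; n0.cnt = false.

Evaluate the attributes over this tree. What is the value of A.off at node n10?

false

1. n0.mk = false  [given at root]
2. n0.cnt = false  [given at root]
3. n1.ok = false  [S.mk and S.cnt]
4. n2.depth = "yx"  [terminal]
5. n3.tag = false  [A₀.ok == true]
6. n3.wid = 3  [3]
7. n4.ok = true  [B.tag == false]
8. n5.tag = false  [false]
9. n5.wid = 20  [20]
10. n6.wid = 19  [terminal]
11. n7.wid = 15  [terminal]
12. n5.env = false  [B.tag == true]
13. n8.tag = false  [B₀.env and A.ok]
14. n8.wid = -7  [-7]
15. n9.depth = "mu"  [terminal]
16. n8.env = false  [B.tag == true]
17. n4.off = false  [false]
18. n3.env = true  [B.wid > 2]
19. n10.ok = true  [A₀.ok == false]
20. n11.depth = "yn"  [terminal]
21. n12.tag = true  [A.ok == true]
22. n12.wid = 30  [30]
23. n13.wid = 15  [terminal]
24. n14.hot = -6  [terminal]
25. n15.depth = "nm"  [terminal]
26. n12.env = false  [B.tag == false]
27. n16.wid = 6  [terminal]
28. n10.off = false  [A.ok and B.env]
29. n1.off = true  [B.env or A₁.off]
30. n0.acc = "wx"  ["wx"]
31. n0.pre = false  [A.off and S.mk]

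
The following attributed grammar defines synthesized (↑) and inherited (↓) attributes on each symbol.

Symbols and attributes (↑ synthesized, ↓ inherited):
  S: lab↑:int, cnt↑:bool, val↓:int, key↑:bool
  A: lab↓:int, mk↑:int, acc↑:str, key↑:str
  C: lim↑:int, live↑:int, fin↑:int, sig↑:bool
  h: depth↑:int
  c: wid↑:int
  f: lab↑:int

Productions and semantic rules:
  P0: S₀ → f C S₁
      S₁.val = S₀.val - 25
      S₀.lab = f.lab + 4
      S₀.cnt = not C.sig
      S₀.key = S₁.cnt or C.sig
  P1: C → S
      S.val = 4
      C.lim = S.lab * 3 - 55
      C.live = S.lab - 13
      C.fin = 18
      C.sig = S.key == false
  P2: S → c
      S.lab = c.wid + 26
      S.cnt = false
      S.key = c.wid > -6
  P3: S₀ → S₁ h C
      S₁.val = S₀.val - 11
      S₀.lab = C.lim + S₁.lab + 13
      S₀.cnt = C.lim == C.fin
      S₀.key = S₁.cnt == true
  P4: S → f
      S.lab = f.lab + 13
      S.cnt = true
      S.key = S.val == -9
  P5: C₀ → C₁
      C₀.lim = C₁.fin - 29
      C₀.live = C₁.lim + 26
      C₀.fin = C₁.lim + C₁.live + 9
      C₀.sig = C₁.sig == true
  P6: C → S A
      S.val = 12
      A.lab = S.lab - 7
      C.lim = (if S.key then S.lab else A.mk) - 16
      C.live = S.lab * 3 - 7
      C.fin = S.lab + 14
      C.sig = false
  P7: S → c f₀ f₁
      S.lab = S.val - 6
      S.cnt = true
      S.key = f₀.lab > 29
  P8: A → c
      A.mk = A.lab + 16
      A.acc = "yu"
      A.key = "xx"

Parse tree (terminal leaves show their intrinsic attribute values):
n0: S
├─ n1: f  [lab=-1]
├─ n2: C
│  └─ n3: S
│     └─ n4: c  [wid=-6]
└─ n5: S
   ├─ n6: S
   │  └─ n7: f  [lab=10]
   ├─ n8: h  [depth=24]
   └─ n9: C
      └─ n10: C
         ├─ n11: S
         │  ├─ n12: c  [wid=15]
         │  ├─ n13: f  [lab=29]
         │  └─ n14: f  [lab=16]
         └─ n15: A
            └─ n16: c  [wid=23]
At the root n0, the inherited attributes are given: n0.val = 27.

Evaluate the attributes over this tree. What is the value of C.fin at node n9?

19

1. n0.val = 27  [given at root]
2. n1.lab = -1  [terminal]
3. n3.val = 4  [4]
4. n4.wid = -6  [terminal]
5. n3.lab = 20  [c.wid + 26]
6. n3.cnt = false  [false]
7. n3.key = false  [c.wid > -6]
8. n2.lim = 5  [S.lab * 3 - 55]
9. n2.live = 7  [S.lab - 13]
10. n2.fin = 18  [18]
11. n2.sig = true  [S.key == false]
12. n5.val = 2  [S₀.val - 25]
13. n6.val = -9  [S₀.val - 11]
14. n7.lab = 10  [terminal]
15. n6.lab = 23  [f.lab + 13]
16. n6.cnt = true  [true]
17. n6.key = true  [S.val == -9]
18. n8.depth = 24  [terminal]
19. n11.val = 12  [12]
20. n12.wid = 15  [terminal]
21. n13.lab = 29  [terminal]
22. n14.lab = 16  [terminal]
23. n11.lab = 6  [S.val - 6]
24. n11.cnt = true  [true]
25. n11.key = false  [f₀.lab > 29]
26. n15.lab = -1  [S.lab - 7]
27. n16.wid = 23  [terminal]
28. n15.mk = 15  [A.lab + 16]
29. n15.acc = "yu"  ["yu"]
30. n15.key = "xx"  ["xx"]
31. n10.lim = -1  [(if S.key then S.lab else A.mk) - 16]
32. n10.live = 11  [S.lab * 3 - 7]
33. n10.fin = 20  [S.lab + 14]
34. n10.sig = false  [false]
35. n9.lim = -9  [C₁.fin - 29]
36. n9.live = 25  [C₁.lim + 26]
37. n9.fin = 19  [C₁.lim + C₁.live + 9]
38. n9.sig = false  [C₁.sig == true]
39. n5.lab = 27  [C.lim + S₁.lab + 13]
40. n5.cnt = false  [C.lim == C.fin]
41. n5.key = true  [S₁.cnt == true]
42. n0.lab = 3  [f.lab + 4]
43. n0.cnt = false  [not C.sig]
44. n0.key = true  [S₁.cnt or C.sig]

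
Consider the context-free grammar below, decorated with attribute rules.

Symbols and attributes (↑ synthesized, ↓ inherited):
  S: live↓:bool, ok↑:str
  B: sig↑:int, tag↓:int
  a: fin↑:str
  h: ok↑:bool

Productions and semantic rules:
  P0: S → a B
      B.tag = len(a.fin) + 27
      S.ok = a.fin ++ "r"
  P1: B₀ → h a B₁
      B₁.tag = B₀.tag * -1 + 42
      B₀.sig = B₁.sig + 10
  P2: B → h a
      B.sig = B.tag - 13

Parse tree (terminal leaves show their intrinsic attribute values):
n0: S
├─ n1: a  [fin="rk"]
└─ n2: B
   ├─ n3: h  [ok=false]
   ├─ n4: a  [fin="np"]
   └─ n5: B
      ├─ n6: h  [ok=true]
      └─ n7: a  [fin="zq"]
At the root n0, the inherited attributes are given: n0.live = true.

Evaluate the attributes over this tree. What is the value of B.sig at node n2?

1. n0.live = true  [given at root]
2. n1.fin = "rk"  [terminal]
3. n2.tag = 29  [len(a.fin) + 27]
4. n3.ok = false  [terminal]
5. n4.fin = "np"  [terminal]
6. n5.tag = 13  [B₀.tag * -1 + 42]
7. n6.ok = true  [terminal]
8. n7.fin = "zq"  [terminal]
9. n5.sig = 0  [B.tag - 13]
10. n2.sig = 10  [B₁.sig + 10]
11. n0.ok = "rkr"  [a.fin ++ "r"]

10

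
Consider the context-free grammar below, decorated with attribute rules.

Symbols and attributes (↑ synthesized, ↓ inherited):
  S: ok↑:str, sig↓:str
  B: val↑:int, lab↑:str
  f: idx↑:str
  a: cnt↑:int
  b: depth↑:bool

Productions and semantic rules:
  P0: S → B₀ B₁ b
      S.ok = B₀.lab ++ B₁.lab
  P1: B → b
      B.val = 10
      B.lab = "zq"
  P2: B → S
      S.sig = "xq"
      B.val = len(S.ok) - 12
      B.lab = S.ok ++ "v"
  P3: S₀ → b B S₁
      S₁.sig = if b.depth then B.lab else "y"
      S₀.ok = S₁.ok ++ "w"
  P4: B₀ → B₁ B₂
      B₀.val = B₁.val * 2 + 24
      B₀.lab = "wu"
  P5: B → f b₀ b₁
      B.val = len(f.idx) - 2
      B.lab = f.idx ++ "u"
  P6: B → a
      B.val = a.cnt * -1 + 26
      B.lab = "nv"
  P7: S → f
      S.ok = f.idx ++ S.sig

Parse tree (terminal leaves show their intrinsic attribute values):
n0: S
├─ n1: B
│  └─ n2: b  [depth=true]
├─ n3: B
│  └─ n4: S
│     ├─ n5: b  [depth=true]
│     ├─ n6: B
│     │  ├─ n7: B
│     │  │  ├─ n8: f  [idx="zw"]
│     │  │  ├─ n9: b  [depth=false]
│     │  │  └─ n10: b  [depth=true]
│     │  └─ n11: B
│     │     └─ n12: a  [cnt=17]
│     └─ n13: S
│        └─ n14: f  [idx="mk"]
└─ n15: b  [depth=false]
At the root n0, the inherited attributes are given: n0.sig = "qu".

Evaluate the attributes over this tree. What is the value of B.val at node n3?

-7

1. n0.sig = "qu"  [given at root]
2. n2.depth = true  [terminal]
3. n1.val = 10  [10]
4. n1.lab = "zq"  ["zq"]
5. n4.sig = "xq"  ["xq"]
6. n5.depth = true  [terminal]
7. n8.idx = "zw"  [terminal]
8. n9.depth = false  [terminal]
9. n10.depth = true  [terminal]
10. n7.val = 0  [len(f.idx) - 2]
11. n7.lab = "zwu"  [f.idx ++ "u"]
12. n12.cnt = 17  [terminal]
13. n11.val = 9  [a.cnt * -1 + 26]
14. n11.lab = "nv"  ["nv"]
15. n6.val = 24  [B₁.val * 2 + 24]
16. n6.lab = "wu"  ["wu"]
17. n13.sig = "wu"  [if b.depth then B.lab else "y"]
18. n14.idx = "mk"  [terminal]
19. n13.ok = "mkwu"  [f.idx ++ S.sig]
20. n4.ok = "mkwuw"  [S₁.ok ++ "w"]
21. n3.val = -7  [len(S.ok) - 12]
22. n3.lab = "mkwuwv"  [S.ok ++ "v"]
23. n15.depth = false  [terminal]
24. n0.ok = "zqmkwuwv"  [B₀.lab ++ B₁.lab]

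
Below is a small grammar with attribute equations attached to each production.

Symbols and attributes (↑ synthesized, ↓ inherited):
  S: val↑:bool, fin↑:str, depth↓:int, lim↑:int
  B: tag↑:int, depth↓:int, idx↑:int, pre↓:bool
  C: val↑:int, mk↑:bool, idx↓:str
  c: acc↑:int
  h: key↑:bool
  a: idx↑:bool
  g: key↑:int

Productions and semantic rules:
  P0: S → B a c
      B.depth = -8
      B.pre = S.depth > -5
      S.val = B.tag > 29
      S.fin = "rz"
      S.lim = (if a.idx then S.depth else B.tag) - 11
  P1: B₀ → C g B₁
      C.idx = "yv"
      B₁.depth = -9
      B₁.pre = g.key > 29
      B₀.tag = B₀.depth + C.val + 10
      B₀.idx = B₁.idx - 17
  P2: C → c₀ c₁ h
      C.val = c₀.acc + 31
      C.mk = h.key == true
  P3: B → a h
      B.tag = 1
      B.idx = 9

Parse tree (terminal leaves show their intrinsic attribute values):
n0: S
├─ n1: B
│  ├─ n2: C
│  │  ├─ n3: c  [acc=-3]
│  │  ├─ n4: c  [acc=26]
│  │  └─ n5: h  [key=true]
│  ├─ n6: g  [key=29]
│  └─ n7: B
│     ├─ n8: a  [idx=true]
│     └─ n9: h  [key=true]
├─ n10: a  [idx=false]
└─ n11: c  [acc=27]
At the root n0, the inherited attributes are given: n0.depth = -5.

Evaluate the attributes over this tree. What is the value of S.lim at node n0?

1. n0.depth = -5  [given at root]
2. n1.depth = -8  [-8]
3. n1.pre = false  [S.depth > -5]
4. n2.idx = "yv"  ["yv"]
5. n3.acc = -3  [terminal]
6. n4.acc = 26  [terminal]
7. n5.key = true  [terminal]
8. n2.val = 28  [c₀.acc + 31]
9. n2.mk = true  [h.key == true]
10. n6.key = 29  [terminal]
11. n7.depth = -9  [-9]
12. n7.pre = false  [g.key > 29]
13. n8.idx = true  [terminal]
14. n9.key = true  [terminal]
15. n7.tag = 1  [1]
16. n7.idx = 9  [9]
17. n1.tag = 30  [B₀.depth + C.val + 10]
18. n1.idx = -8  [B₁.idx - 17]
19. n10.idx = false  [terminal]
20. n11.acc = 27  [terminal]
21. n0.val = true  [B.tag > 29]
22. n0.fin = "rz"  ["rz"]
23. n0.lim = 19  [(if a.idx then S.depth else B.tag) - 11]

19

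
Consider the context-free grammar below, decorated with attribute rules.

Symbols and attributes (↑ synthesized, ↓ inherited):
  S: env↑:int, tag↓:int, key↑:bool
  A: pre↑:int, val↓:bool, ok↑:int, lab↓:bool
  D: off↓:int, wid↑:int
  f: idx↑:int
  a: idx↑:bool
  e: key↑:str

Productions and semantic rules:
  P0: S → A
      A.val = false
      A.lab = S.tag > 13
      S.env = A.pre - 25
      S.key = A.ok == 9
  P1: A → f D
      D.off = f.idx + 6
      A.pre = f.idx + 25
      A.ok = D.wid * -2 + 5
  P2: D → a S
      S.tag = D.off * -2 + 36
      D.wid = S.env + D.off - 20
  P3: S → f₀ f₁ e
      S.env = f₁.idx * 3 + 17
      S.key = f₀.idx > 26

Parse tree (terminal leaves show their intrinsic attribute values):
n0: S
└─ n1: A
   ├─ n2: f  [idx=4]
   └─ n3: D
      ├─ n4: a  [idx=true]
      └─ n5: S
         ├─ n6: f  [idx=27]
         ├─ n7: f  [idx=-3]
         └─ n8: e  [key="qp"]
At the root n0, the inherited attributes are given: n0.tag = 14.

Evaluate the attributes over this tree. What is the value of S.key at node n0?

1. n0.tag = 14  [given at root]
2. n1.val = false  [false]
3. n1.lab = true  [S.tag > 13]
4. n2.idx = 4  [terminal]
5. n3.off = 10  [f.idx + 6]
6. n4.idx = true  [terminal]
7. n5.tag = 16  [D.off * -2 + 36]
8. n6.idx = 27  [terminal]
9. n7.idx = -3  [terminal]
10. n8.key = "qp"  [terminal]
11. n5.env = 8  [f₁.idx * 3 + 17]
12. n5.key = true  [f₀.idx > 26]
13. n3.wid = -2  [S.env + D.off - 20]
14. n1.pre = 29  [f.idx + 25]
15. n1.ok = 9  [D.wid * -2 + 5]
16. n0.env = 4  [A.pre - 25]
17. n0.key = true  [A.ok == 9]

true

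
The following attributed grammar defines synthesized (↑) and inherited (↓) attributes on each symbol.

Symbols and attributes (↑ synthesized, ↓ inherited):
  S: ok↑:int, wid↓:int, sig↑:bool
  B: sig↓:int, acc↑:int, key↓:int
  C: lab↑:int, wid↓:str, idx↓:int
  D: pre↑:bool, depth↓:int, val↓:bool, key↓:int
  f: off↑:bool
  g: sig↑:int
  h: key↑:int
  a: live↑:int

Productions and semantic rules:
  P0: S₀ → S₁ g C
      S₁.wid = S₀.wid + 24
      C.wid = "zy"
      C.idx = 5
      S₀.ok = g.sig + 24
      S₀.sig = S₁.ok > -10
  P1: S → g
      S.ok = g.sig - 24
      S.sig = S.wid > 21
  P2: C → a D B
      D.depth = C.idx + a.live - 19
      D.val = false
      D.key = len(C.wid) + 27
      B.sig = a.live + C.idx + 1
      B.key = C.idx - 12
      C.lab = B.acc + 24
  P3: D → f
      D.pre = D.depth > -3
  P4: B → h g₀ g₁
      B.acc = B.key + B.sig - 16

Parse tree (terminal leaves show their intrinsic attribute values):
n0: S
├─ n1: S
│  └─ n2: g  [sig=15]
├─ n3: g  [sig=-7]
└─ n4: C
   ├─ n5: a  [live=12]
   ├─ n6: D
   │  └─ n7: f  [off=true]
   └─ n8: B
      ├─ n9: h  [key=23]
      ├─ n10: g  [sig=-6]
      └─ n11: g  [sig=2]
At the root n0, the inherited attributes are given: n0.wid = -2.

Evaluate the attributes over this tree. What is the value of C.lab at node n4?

19

1. n0.wid = -2  [given at root]
2. n1.wid = 22  [S₀.wid + 24]
3. n2.sig = 15  [terminal]
4. n1.ok = -9  [g.sig - 24]
5. n1.sig = true  [S.wid > 21]
6. n3.sig = -7  [terminal]
7. n4.wid = "zy"  ["zy"]
8. n4.idx = 5  [5]
9. n5.live = 12  [terminal]
10. n6.depth = -2  [C.idx + a.live - 19]
11. n6.val = false  [false]
12. n6.key = 29  [len(C.wid) + 27]
13. n7.off = true  [terminal]
14. n6.pre = true  [D.depth > -3]
15. n8.sig = 18  [a.live + C.idx + 1]
16. n8.key = -7  [C.idx - 12]
17. n9.key = 23  [terminal]
18. n10.sig = -6  [terminal]
19. n11.sig = 2  [terminal]
20. n8.acc = -5  [B.key + B.sig - 16]
21. n4.lab = 19  [B.acc + 24]
22. n0.ok = 17  [g.sig + 24]
23. n0.sig = true  [S₁.ok > -10]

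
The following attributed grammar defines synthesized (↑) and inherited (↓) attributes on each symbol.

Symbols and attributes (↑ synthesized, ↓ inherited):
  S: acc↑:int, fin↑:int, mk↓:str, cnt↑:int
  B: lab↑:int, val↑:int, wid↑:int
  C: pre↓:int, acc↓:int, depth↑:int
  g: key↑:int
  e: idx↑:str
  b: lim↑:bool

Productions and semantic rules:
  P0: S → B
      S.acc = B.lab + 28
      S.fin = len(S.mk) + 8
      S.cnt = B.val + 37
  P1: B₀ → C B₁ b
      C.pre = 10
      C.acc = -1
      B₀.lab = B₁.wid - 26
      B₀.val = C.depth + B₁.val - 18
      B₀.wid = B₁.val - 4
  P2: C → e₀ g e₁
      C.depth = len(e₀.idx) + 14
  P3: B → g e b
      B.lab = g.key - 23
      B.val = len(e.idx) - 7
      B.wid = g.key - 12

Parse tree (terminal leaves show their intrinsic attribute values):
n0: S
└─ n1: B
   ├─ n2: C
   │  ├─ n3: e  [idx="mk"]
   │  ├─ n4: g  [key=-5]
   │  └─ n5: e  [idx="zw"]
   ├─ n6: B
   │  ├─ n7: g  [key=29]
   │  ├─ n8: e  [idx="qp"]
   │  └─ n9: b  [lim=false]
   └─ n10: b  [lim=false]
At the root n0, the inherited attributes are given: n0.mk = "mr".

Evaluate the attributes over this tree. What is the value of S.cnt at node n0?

30

1. n0.mk = "mr"  [given at root]
2. n2.pre = 10  [10]
3. n2.acc = -1  [-1]
4. n3.idx = "mk"  [terminal]
5. n4.key = -5  [terminal]
6. n5.idx = "zw"  [terminal]
7. n2.depth = 16  [len(e₀.idx) + 14]
8. n7.key = 29  [terminal]
9. n8.idx = "qp"  [terminal]
10. n9.lim = false  [terminal]
11. n6.lab = 6  [g.key - 23]
12. n6.val = -5  [len(e.idx) - 7]
13. n6.wid = 17  [g.key - 12]
14. n10.lim = false  [terminal]
15. n1.lab = -9  [B₁.wid - 26]
16. n1.val = -7  [C.depth + B₁.val - 18]
17. n1.wid = -9  [B₁.val - 4]
18. n0.acc = 19  [B.lab + 28]
19. n0.fin = 10  [len(S.mk) + 8]
20. n0.cnt = 30  [B.val + 37]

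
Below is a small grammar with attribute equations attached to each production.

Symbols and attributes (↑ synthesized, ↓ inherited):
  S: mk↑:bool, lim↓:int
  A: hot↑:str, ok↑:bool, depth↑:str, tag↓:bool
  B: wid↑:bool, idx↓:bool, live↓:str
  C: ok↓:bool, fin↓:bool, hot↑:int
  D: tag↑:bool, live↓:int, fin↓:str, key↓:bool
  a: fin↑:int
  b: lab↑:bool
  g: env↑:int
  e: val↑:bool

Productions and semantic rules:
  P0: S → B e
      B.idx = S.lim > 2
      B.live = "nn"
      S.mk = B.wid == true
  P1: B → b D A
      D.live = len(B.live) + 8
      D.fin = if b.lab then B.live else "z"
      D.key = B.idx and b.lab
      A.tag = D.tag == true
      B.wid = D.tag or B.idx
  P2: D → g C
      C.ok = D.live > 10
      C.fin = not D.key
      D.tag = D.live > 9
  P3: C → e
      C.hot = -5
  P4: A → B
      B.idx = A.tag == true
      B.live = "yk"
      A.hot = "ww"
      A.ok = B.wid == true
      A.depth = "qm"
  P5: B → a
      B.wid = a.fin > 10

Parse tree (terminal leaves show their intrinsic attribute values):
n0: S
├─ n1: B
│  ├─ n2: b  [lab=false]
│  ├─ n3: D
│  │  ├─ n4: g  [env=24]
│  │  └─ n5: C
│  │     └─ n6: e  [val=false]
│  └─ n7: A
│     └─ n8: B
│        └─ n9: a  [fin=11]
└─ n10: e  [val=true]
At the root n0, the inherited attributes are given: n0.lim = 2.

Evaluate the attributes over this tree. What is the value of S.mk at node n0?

1. n0.lim = 2  [given at root]
2. n1.idx = false  [S.lim > 2]
3. n1.live = "nn"  ["nn"]
4. n2.lab = false  [terminal]
5. n3.live = 10  [len(B.live) + 8]
6. n3.fin = "z"  [if b.lab then B.live else "z"]
7. n3.key = false  [B.idx and b.lab]
8. n4.env = 24  [terminal]
9. n5.ok = false  [D.live > 10]
10. n5.fin = true  [not D.key]
11. n6.val = false  [terminal]
12. n5.hot = -5  [-5]
13. n3.tag = true  [D.live > 9]
14. n7.tag = true  [D.tag == true]
15. n8.idx = true  [A.tag == true]
16. n8.live = "yk"  ["yk"]
17. n9.fin = 11  [terminal]
18. n8.wid = true  [a.fin > 10]
19. n7.hot = "ww"  ["ww"]
20. n7.ok = true  [B.wid == true]
21. n7.depth = "qm"  ["qm"]
22. n1.wid = true  [D.tag or B.idx]
23. n10.val = true  [terminal]
24. n0.mk = true  [B.wid == true]

true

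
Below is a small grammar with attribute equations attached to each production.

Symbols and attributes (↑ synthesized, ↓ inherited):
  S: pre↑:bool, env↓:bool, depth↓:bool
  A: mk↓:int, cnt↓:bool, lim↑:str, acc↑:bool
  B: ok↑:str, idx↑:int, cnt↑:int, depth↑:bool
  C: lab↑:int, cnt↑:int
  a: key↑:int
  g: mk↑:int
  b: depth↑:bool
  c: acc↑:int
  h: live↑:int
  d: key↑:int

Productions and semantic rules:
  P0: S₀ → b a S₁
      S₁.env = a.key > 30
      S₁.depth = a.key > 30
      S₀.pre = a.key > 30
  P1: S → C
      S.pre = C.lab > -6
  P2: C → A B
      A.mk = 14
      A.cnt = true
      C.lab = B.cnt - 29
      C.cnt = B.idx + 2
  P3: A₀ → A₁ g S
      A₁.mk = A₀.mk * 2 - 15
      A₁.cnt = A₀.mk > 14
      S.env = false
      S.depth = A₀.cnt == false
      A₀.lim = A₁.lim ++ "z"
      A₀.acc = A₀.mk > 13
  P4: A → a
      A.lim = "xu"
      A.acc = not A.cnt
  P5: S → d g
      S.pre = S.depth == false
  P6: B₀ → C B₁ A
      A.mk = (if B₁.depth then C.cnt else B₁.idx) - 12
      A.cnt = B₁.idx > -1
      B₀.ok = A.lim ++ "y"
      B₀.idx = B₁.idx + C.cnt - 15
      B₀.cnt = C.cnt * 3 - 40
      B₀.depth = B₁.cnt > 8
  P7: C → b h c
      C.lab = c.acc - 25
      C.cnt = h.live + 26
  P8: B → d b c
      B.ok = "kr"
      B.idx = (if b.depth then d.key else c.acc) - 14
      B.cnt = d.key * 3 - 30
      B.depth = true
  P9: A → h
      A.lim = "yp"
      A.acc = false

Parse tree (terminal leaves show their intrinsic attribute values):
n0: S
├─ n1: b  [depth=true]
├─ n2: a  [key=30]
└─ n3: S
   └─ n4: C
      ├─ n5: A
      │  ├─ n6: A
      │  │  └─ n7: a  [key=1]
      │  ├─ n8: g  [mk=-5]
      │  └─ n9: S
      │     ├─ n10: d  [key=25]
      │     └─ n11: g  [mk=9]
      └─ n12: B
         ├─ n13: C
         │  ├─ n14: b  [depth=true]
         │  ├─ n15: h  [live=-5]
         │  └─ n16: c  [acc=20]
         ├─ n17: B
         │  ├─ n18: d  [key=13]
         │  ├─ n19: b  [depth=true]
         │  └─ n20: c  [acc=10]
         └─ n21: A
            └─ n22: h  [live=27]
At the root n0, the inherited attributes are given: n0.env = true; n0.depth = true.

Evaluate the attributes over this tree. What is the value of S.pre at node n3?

1. n0.env = true  [given at root]
2. n0.depth = true  [given at root]
3. n1.depth = true  [terminal]
4. n2.key = 30  [terminal]
5. n3.env = false  [a.key > 30]
6. n3.depth = false  [a.key > 30]
7. n5.mk = 14  [14]
8. n5.cnt = true  [true]
9. n6.mk = 13  [A₀.mk * 2 - 15]
10. n6.cnt = false  [A₀.mk > 14]
11. n7.key = 1  [terminal]
12. n6.lim = "xu"  ["xu"]
13. n6.acc = true  [not A.cnt]
14. n8.mk = -5  [terminal]
15. n9.env = false  [false]
16. n9.depth = false  [A₀.cnt == false]
17. n10.key = 25  [terminal]
18. n11.mk = 9  [terminal]
19. n9.pre = true  [S.depth == false]
20. n5.lim = "xuz"  [A₁.lim ++ "z"]
21. n5.acc = true  [A₀.mk > 13]
22. n14.depth = true  [terminal]
23. n15.live = -5  [terminal]
24. n16.acc = 20  [terminal]
25. n13.lab = -5  [c.acc - 25]
26. n13.cnt = 21  [h.live + 26]
27. n18.key = 13  [terminal]
28. n19.depth = true  [terminal]
29. n20.acc = 10  [terminal]
30. n17.ok = "kr"  ["kr"]
31. n17.idx = -1  [(if b.depth then d.key else c.acc) - 14]
32. n17.cnt = 9  [d.key * 3 - 30]
33. n17.depth = true  [true]
34. n21.mk = 9  [(if B₁.depth then C.cnt else B₁.idx) - 12]
35. n21.cnt = false  [B₁.idx > -1]
36. n22.live = 27  [terminal]
37. n21.lim = "yp"  ["yp"]
38. n21.acc = false  [false]
39. n12.ok = "ypy"  [A.lim ++ "y"]
40. n12.idx = 5  [B₁.idx + C.cnt - 15]
41. n12.cnt = 23  [C.cnt * 3 - 40]
42. n12.depth = true  [B₁.cnt > 8]
43. n4.lab = -6  [B.cnt - 29]
44. n4.cnt = 7  [B.idx + 2]
45. n3.pre = false  [C.lab > -6]
46. n0.pre = false  [a.key > 30]

false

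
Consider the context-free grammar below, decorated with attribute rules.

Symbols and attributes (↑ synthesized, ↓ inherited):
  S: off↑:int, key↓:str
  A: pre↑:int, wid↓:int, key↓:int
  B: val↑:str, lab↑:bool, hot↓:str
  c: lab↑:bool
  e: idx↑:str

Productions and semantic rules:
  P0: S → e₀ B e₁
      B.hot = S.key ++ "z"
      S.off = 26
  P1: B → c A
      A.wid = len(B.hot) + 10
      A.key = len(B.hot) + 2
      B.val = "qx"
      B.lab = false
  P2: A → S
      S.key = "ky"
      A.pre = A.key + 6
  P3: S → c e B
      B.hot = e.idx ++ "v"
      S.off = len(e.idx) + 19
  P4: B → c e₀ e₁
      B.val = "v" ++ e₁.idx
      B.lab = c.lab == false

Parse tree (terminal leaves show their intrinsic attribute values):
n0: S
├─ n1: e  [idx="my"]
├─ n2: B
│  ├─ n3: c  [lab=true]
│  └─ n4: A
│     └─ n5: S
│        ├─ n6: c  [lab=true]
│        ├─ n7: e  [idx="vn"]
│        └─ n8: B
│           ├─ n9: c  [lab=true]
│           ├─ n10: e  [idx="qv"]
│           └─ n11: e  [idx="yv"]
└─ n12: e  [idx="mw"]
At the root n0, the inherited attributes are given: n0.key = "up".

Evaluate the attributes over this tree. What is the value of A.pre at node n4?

11

1. n0.key = "up"  [given at root]
2. n1.idx = "my"  [terminal]
3. n2.hot = "upz"  [S.key ++ "z"]
4. n3.lab = true  [terminal]
5. n4.wid = 13  [len(B.hot) + 10]
6. n4.key = 5  [len(B.hot) + 2]
7. n5.key = "ky"  ["ky"]
8. n6.lab = true  [terminal]
9. n7.idx = "vn"  [terminal]
10. n8.hot = "vnv"  [e.idx ++ "v"]
11. n9.lab = true  [terminal]
12. n10.idx = "qv"  [terminal]
13. n11.idx = "yv"  [terminal]
14. n8.val = "vyv"  ["v" ++ e₁.idx]
15. n8.lab = false  [c.lab == false]
16. n5.off = 21  [len(e.idx) + 19]
17. n4.pre = 11  [A.key + 6]
18. n2.val = "qx"  ["qx"]
19. n2.lab = false  [false]
20. n12.idx = "mw"  [terminal]
21. n0.off = 26  [26]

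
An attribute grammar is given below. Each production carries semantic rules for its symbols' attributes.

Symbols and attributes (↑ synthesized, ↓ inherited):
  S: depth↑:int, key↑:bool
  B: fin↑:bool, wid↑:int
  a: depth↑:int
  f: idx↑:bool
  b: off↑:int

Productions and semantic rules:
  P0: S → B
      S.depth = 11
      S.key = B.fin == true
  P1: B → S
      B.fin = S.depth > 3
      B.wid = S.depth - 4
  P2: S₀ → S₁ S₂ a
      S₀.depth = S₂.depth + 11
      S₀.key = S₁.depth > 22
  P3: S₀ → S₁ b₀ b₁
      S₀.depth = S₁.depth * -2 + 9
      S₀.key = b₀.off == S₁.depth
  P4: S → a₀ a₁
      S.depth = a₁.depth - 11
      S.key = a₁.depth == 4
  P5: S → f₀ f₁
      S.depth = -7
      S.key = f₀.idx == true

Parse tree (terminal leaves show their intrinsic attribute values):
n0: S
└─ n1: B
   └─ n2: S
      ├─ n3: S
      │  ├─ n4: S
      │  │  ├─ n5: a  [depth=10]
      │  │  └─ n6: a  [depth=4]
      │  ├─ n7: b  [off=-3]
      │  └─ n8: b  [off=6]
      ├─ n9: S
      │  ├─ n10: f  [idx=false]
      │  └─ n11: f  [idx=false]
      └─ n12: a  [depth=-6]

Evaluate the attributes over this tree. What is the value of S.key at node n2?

1. n5.depth = 10  [terminal]
2. n6.depth = 4  [terminal]
3. n4.depth = -7  [a₁.depth - 11]
4. n4.key = true  [a₁.depth == 4]
5. n7.off = -3  [terminal]
6. n8.off = 6  [terminal]
7. n3.depth = 23  [S₁.depth * -2 + 9]
8. n3.key = false  [b₀.off == S₁.depth]
9. n10.idx = false  [terminal]
10. n11.idx = false  [terminal]
11. n9.depth = -7  [-7]
12. n9.key = false  [f₀.idx == true]
13. n12.depth = -6  [terminal]
14. n2.depth = 4  [S₂.depth + 11]
15. n2.key = true  [S₁.depth > 22]
16. n1.fin = true  [S.depth > 3]
17. n1.wid = 0  [S.depth - 4]
18. n0.depth = 11  [11]
19. n0.key = true  [B.fin == true]

true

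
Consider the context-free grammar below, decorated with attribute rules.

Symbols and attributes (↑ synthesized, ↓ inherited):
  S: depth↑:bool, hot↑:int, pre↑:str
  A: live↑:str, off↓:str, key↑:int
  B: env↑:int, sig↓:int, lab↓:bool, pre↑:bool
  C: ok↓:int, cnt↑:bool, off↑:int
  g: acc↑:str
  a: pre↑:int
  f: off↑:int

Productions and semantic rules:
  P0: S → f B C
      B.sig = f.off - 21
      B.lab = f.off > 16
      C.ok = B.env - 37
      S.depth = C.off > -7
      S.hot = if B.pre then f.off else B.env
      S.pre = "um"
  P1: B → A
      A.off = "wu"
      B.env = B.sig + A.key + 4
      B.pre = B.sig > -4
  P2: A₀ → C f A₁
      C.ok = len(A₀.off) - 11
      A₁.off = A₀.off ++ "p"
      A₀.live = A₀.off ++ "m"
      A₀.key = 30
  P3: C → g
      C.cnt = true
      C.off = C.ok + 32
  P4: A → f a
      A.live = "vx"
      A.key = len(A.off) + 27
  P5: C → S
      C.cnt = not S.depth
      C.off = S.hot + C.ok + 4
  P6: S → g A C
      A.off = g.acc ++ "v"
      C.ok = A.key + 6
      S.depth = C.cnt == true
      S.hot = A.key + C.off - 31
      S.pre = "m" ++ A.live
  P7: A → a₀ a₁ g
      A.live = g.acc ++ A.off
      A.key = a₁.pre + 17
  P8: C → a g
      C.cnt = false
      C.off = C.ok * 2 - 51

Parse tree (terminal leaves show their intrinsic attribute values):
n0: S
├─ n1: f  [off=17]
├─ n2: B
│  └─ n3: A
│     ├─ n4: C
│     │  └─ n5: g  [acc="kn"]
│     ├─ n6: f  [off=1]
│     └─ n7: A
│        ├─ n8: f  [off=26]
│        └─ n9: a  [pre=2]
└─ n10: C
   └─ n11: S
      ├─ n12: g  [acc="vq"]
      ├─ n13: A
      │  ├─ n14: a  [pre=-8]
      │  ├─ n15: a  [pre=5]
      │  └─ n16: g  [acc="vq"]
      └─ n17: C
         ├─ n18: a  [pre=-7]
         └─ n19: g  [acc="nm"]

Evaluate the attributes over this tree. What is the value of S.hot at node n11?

1. n1.off = 17  [terminal]
2. n2.sig = -4  [f.off - 21]
3. n2.lab = true  [f.off > 16]
4. n3.off = "wu"  ["wu"]
5. n4.ok = -9  [len(A₀.off) - 11]
6. n5.acc = "kn"  [terminal]
7. n4.cnt = true  [true]
8. n4.off = 23  [C.ok + 32]
9. n6.off = 1  [terminal]
10. n7.off = "wup"  [A₀.off ++ "p"]
11. n8.off = 26  [terminal]
12. n9.pre = 2  [terminal]
13. n7.live = "vx"  ["vx"]
14. n7.key = 30  [len(A.off) + 27]
15. n3.live = "wum"  [A₀.off ++ "m"]
16. n3.key = 30  [30]
17. n2.env = 30  [B.sig + A.key + 4]
18. n2.pre = false  [B.sig > -4]
19. n10.ok = -7  [B.env - 37]
20. n12.acc = "vq"  [terminal]
21. n13.off = "vqv"  [g.acc ++ "v"]
22. n14.pre = -8  [terminal]
23. n15.pre = 5  [terminal]
24. n16.acc = "vq"  [terminal]
25. n13.live = "vqvqv"  [g.acc ++ A.off]
26. n13.key = 22  [a₁.pre + 17]
27. n17.ok = 28  [A.key + 6]
28. n18.pre = -7  [terminal]
29. n19.acc = "nm"  [terminal]
30. n17.cnt = false  [false]
31. n17.off = 5  [C.ok * 2 - 51]
32. n11.depth = false  [C.cnt == true]
33. n11.hot = -4  [A.key + C.off - 31]
34. n11.pre = "mvqvqv"  ["m" ++ A.live]
35. n10.cnt = true  [not S.depth]
36. n10.off = -7  [S.hot + C.ok + 4]
37. n0.depth = false  [C.off > -7]
38. n0.hot = 30  [if B.pre then f.off else B.env]
39. n0.pre = "um"  ["um"]

-4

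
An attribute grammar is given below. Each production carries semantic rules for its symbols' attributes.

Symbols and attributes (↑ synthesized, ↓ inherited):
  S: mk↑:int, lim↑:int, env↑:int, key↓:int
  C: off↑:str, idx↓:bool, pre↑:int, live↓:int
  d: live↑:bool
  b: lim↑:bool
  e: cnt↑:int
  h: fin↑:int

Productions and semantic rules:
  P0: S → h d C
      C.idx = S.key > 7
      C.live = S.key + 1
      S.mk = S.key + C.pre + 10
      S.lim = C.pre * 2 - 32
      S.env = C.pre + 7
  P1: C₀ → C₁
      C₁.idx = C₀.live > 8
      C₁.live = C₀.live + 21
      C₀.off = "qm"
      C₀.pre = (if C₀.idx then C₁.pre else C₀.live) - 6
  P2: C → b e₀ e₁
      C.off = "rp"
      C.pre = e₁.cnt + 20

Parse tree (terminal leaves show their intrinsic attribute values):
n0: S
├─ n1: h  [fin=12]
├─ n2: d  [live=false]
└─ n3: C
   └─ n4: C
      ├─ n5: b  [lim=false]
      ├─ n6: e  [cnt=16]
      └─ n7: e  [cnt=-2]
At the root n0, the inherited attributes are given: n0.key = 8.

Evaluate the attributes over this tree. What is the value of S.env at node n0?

19

1. n0.key = 8  [given at root]
2. n1.fin = 12  [terminal]
3. n2.live = false  [terminal]
4. n3.idx = true  [S.key > 7]
5. n3.live = 9  [S.key + 1]
6. n4.idx = true  [C₀.live > 8]
7. n4.live = 30  [C₀.live + 21]
8. n5.lim = false  [terminal]
9. n6.cnt = 16  [terminal]
10. n7.cnt = -2  [terminal]
11. n4.off = "rp"  ["rp"]
12. n4.pre = 18  [e₁.cnt + 20]
13. n3.off = "qm"  ["qm"]
14. n3.pre = 12  [(if C₀.idx then C₁.pre else C₀.live) - 6]
15. n0.mk = 30  [S.key + C.pre + 10]
16. n0.lim = -8  [C.pre * 2 - 32]
17. n0.env = 19  [C.pre + 7]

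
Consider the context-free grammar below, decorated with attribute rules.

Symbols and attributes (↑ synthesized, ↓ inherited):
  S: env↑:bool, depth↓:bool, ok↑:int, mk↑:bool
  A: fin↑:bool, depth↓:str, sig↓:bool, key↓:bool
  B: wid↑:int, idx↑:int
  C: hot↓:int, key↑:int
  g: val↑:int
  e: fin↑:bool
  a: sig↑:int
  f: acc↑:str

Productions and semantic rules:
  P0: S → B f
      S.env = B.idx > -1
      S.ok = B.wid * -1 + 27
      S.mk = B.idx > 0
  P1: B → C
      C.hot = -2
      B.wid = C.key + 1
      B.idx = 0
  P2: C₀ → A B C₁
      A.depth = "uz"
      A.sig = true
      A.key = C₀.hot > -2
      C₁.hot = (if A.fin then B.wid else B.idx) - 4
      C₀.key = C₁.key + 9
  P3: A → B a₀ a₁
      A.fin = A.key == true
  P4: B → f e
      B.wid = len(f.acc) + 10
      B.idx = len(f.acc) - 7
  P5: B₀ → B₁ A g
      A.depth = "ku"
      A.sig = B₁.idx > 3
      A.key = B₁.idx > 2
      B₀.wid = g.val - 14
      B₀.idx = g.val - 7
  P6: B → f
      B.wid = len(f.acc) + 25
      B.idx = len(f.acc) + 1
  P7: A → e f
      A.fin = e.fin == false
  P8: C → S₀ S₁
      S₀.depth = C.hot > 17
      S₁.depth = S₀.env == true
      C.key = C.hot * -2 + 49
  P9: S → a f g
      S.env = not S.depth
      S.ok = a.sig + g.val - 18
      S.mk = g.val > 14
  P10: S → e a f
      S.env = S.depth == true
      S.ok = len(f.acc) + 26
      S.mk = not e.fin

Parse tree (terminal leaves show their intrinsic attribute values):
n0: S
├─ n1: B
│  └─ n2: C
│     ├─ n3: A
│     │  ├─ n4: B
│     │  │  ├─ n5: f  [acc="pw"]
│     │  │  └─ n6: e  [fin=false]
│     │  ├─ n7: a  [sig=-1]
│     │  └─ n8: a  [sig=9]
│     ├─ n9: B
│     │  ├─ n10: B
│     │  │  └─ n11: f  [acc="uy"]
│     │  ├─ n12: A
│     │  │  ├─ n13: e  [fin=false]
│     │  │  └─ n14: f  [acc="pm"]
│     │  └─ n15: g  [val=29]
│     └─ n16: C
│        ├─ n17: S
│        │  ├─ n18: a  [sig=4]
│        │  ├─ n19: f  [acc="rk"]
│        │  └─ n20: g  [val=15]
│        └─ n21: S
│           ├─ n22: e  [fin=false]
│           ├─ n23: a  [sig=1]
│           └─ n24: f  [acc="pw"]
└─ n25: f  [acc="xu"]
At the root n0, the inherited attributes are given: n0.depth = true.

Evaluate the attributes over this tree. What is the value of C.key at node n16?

13

1. n0.depth = true  [given at root]
2. n2.hot = -2  [-2]
3. n3.depth = "uz"  ["uz"]
4. n3.sig = true  [true]
5. n3.key = false  [C₀.hot > -2]
6. n5.acc = "pw"  [terminal]
7. n6.fin = false  [terminal]
8. n4.wid = 12  [len(f.acc) + 10]
9. n4.idx = -5  [len(f.acc) - 7]
10. n7.sig = -1  [terminal]
11. n8.sig = 9  [terminal]
12. n3.fin = false  [A.key == true]
13. n11.acc = "uy"  [terminal]
14. n10.wid = 27  [len(f.acc) + 25]
15. n10.idx = 3  [len(f.acc) + 1]
16. n12.depth = "ku"  ["ku"]
17. n12.sig = false  [B₁.idx > 3]
18. n12.key = true  [B₁.idx > 2]
19. n13.fin = false  [terminal]
20. n14.acc = "pm"  [terminal]
21. n12.fin = true  [e.fin == false]
22. n15.val = 29  [terminal]
23. n9.wid = 15  [g.val - 14]
24. n9.idx = 22  [g.val - 7]
25. n16.hot = 18  [(if A.fin then B.wid else B.idx) - 4]
26. n17.depth = true  [C.hot > 17]
27. n18.sig = 4  [terminal]
28. n19.acc = "rk"  [terminal]
29. n20.val = 15  [terminal]
30. n17.env = false  [not S.depth]
31. n17.ok = 1  [a.sig + g.val - 18]
32. n17.mk = true  [g.val > 14]
33. n21.depth = false  [S₀.env == true]
34. n22.fin = false  [terminal]
35. n23.sig = 1  [terminal]
36. n24.acc = "pw"  [terminal]
37. n21.env = false  [S.depth == true]
38. n21.ok = 28  [len(f.acc) + 26]
39. n21.mk = true  [not e.fin]
40. n16.key = 13  [C.hot * -2 + 49]
41. n2.key = 22  [C₁.key + 9]
42. n1.wid = 23  [C.key + 1]
43. n1.idx = 0  [0]
44. n25.acc = "xu"  [terminal]
45. n0.env = true  [B.idx > -1]
46. n0.ok = 4  [B.wid * -1 + 27]
47. n0.mk = false  [B.idx > 0]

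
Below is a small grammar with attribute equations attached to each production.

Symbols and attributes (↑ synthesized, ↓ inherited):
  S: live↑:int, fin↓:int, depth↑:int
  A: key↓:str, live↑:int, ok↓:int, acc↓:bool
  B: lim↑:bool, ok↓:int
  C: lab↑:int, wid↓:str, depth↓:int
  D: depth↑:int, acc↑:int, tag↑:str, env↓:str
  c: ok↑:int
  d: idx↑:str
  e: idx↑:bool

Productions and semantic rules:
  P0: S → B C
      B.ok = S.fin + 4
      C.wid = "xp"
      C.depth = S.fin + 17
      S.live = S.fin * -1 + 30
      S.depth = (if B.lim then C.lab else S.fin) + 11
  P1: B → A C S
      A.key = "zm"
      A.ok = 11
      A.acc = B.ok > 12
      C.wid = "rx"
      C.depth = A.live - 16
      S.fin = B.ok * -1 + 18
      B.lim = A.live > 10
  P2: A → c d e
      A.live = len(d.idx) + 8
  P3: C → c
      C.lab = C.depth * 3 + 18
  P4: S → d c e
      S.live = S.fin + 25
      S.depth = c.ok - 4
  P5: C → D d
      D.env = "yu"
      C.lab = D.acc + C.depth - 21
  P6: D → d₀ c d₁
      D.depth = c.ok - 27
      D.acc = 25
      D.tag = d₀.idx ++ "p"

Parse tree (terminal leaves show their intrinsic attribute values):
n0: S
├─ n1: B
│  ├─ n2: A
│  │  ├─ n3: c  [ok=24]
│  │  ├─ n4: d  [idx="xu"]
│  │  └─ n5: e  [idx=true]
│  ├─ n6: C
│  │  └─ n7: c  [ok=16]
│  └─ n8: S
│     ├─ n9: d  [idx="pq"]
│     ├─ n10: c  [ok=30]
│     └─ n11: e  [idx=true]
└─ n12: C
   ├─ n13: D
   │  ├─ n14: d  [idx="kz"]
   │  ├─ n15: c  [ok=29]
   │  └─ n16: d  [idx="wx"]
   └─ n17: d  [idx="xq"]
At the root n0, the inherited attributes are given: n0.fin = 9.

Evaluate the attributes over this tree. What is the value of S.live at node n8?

1. n0.fin = 9  [given at root]
2. n1.ok = 13  [S.fin + 4]
3. n2.key = "zm"  ["zm"]
4. n2.ok = 11  [11]
5. n2.acc = true  [B.ok > 12]
6. n3.ok = 24  [terminal]
7. n4.idx = "xu"  [terminal]
8. n5.idx = true  [terminal]
9. n2.live = 10  [len(d.idx) + 8]
10. n6.wid = "rx"  ["rx"]
11. n6.depth = -6  [A.live - 16]
12. n7.ok = 16  [terminal]
13. n6.lab = 0  [C.depth * 3 + 18]
14. n8.fin = 5  [B.ok * -1 + 18]
15. n9.idx = "pq"  [terminal]
16. n10.ok = 30  [terminal]
17. n11.idx = true  [terminal]
18. n8.live = 30  [S.fin + 25]
19. n8.depth = 26  [c.ok - 4]
20. n1.lim = false  [A.live > 10]
21. n12.wid = "xp"  ["xp"]
22. n12.depth = 26  [S.fin + 17]
23. n13.env = "yu"  ["yu"]
24. n14.idx = "kz"  [terminal]
25. n15.ok = 29  [terminal]
26. n16.idx = "wx"  [terminal]
27. n13.depth = 2  [c.ok - 27]
28. n13.acc = 25  [25]
29. n13.tag = "kzp"  [d₀.idx ++ "p"]
30. n17.idx = "xq"  [terminal]
31. n12.lab = 30  [D.acc + C.depth - 21]
32. n0.live = 21  [S.fin * -1 + 30]
33. n0.depth = 20  [(if B.lim then C.lab else S.fin) + 11]

30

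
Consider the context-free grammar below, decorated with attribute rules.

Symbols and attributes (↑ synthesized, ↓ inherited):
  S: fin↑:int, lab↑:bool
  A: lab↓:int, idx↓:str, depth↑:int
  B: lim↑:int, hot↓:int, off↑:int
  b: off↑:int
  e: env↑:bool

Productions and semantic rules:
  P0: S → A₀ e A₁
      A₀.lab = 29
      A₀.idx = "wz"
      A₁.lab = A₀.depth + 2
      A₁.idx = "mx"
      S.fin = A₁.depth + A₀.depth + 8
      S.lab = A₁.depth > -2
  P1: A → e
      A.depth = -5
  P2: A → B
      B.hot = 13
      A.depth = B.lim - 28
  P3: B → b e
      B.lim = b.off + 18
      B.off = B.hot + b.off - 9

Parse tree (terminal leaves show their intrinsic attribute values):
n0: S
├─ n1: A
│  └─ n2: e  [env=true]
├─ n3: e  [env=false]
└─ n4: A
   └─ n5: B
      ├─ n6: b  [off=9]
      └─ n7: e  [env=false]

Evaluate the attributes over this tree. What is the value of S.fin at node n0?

2

1. n1.lab = 29  [29]
2. n1.idx = "wz"  ["wz"]
3. n2.env = true  [terminal]
4. n1.depth = -5  [-5]
5. n3.env = false  [terminal]
6. n4.lab = -3  [A₀.depth + 2]
7. n4.idx = "mx"  ["mx"]
8. n5.hot = 13  [13]
9. n6.off = 9  [terminal]
10. n7.env = false  [terminal]
11. n5.lim = 27  [b.off + 18]
12. n5.off = 13  [B.hot + b.off - 9]
13. n4.depth = -1  [B.lim - 28]
14. n0.fin = 2  [A₁.depth + A₀.depth + 8]
15. n0.lab = true  [A₁.depth > -2]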